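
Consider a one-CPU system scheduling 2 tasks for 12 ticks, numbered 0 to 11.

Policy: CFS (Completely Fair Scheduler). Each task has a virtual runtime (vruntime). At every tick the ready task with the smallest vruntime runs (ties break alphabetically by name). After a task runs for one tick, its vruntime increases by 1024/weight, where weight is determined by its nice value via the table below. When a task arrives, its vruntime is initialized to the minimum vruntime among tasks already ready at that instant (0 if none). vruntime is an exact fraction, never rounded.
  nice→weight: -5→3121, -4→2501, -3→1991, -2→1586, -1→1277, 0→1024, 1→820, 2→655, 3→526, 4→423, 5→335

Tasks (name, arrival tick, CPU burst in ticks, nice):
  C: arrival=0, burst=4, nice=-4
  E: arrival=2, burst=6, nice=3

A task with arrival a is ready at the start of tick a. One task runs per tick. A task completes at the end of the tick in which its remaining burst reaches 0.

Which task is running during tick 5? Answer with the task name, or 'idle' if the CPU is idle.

t=0: vr[C=0] → run C
t=1: vr[C=1024/2501] → run C
t=2: vr[C=2048/2501 E=2048/2501] → run C
t=3: vr[C=3072/2501 E=2048/2501] → run E
t=4: vr[C=3072/2501 E=1819136/657763] → run C
t=5: vr[E=1819136/657763] → run E
t=6: vr[E=3099648/657763] → run E
t=7: vr[E=4380160/657763] → run E
t=8: vr[E=5660672/657763] → run E
t=9: vr[E=6941184/657763] → run E
t=10: (idle)
t=11: (idle)

running at tick 5 = E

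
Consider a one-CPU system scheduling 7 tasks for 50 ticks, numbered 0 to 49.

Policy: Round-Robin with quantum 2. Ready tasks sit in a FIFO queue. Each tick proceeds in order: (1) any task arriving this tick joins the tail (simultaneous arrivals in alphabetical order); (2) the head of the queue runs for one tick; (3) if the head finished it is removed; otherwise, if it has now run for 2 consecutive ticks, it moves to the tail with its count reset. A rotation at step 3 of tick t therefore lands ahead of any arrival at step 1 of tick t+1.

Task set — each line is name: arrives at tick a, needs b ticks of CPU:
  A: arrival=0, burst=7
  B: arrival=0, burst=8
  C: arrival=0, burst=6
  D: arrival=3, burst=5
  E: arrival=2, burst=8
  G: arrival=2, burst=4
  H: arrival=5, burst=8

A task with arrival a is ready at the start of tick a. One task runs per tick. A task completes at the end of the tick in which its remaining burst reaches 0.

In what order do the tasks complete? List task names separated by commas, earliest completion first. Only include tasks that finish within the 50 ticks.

t=0: queue=[A,B,C] q_used=0 → run A
t=1: queue=[A,B,C] q_used=1 → run A
t=2: queue=[B,C,A,E,G] q_used=0 → run B
t=3: queue=[B,C,A,E,G,D] q_used=1 → run B
t=4: queue=[C,A,E,G,D,B] q_used=0 → run C
t=5: queue=[C,A,E,G,D,B,H] q_used=1 → run C
t=6: queue=[A,E,G,D,B,H,C] q_used=0 → run A
t=7: queue=[A,E,G,D,B,H,C] q_used=1 → run A
t=8: queue=[E,G,D,B,H,C,A] q_used=0 → run E
t=9: queue=[E,G,D,B,H,C,A] q_used=1 → run E
t=10: queue=[G,D,B,H,C,A,E] q_used=0 → run G
t=11: queue=[G,D,B,H,C,A,E] q_used=1 → run G
t=12: queue=[D,B,H,C,A,E,G] q_used=0 → run D
t=13: queue=[D,B,H,C,A,E,G] q_used=1 → run D
t=14: queue=[B,H,C,A,E,G,D] q_used=0 → run B
t=15: queue=[B,H,C,A,E,G,D] q_used=1 → run B
t=16: queue=[H,C,A,E,G,D,B] q_used=0 → run H
t=17: queue=[H,C,A,E,G,D,B] q_used=1 → run H
t=18: queue=[C,A,E,G,D,B,H] q_used=0 → run C
t=19: queue=[C,A,E,G,D,B,H] q_used=1 → run C
t=20: queue=[A,E,G,D,B,H,C] q_used=0 → run A
t=21: queue=[A,E,G,D,B,H,C] q_used=1 → run A
t=22: queue=[E,G,D,B,H,C,A] q_used=0 → run E
t=23: queue=[E,G,D,B,H,C,A] q_used=1 → run E
t=24: queue=[G,D,B,H,C,A,E] q_used=0 → run G
t=25: queue=[G,D,B,H,C,A,E] q_used=1 → run G
t=26: queue=[D,B,H,C,A,E] q_used=0 → run D
t=27: queue=[D,B,H,C,A,E] q_used=1 → run D
t=28: queue=[B,H,C,A,E,D] q_used=0 → run B
t=29: queue=[B,H,C,A,E,D] q_used=1 → run B
t=30: queue=[H,C,A,E,D,B] q_used=0 → run H
t=31: queue=[H,C,A,E,D,B] q_used=1 → run H
t=32: queue=[C,A,E,D,B,H] q_used=0 → run C
t=33: queue=[C,A,E,D,B,H] q_used=1 → run C
t=34: queue=[A,E,D,B,H] q_used=0 → run A
t=35: queue=[E,D,B,H] q_used=0 → run E
t=36: queue=[E,D,B,H] q_used=1 → run E
t=37: queue=[D,B,H,E] q_used=0 → run D
t=38: queue=[B,H,E] q_used=0 → run B
t=39: queue=[B,H,E] q_used=1 → run B
t=40: queue=[H,E] q_used=0 → run H
t=41: queue=[H,E] q_used=1 → run H
t=42: queue=[E,H] q_used=0 → run E
t=43: queue=[E,H] q_used=1 → run E
t=44: queue=[H] q_used=0 → run H
t=45: queue=[H] q_used=1 → run H
t=46: (idle)
t=47: (idle)
t=48: (idle)
t=49: (idle)

completion order = G, C, A, D, B, E, H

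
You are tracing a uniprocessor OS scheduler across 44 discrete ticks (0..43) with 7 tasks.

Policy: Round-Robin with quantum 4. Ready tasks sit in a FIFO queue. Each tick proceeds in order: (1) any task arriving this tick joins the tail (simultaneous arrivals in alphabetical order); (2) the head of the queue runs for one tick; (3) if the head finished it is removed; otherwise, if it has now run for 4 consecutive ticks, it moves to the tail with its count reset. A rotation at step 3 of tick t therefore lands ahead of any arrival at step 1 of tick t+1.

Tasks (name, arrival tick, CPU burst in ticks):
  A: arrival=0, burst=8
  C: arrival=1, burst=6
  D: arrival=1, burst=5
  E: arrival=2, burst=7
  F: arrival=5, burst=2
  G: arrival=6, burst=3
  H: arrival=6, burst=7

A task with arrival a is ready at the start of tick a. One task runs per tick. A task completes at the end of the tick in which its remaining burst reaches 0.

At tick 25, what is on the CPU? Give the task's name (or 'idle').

t=0: queue=[A] q_used=0 → run A
t=1: queue=[A,C,D] q_used=1 → run A
t=2: queue=[A,C,D,E] q_used=2 → run A
t=3: queue=[A,C,D,E] q_used=3 → run A
t=4: queue=[C,D,E,A] q_used=0 → run C
t=5: queue=[C,D,E,A,F] q_used=1 → run C
t=6: queue=[C,D,E,A,F,G,H] q_used=2 → run C
t=7: queue=[C,D,E,A,F,G,H] q_used=3 → run C
t=8: queue=[D,E,A,F,G,H,C] q_used=0 → run D
t=9: queue=[D,E,A,F,G,H,C] q_used=1 → run D
t=10: queue=[D,E,A,F,G,H,C] q_used=2 → run D
t=11: queue=[D,E,A,F,G,H,C] q_used=3 → run D
t=12: queue=[E,A,F,G,H,C,D] q_used=0 → run E
t=13: queue=[E,A,F,G,H,C,D] q_used=1 → run E
t=14: queue=[E,A,F,G,H,C,D] q_used=2 → run E
t=15: queue=[E,A,F,G,H,C,D] q_used=3 → run E
t=16: queue=[A,F,G,H,C,D,E] q_used=0 → run A
t=17: queue=[A,F,G,H,C,D,E] q_used=1 → run A
t=18: queue=[A,F,G,H,C,D,E] q_used=2 → run A
t=19: queue=[A,F,G,H,C,D,E] q_used=3 → run A
t=20: queue=[F,G,H,C,D,E] q_used=0 → run F
t=21: queue=[F,G,H,C,D,E] q_used=1 → run F
t=22: queue=[G,H,C,D,E] q_used=0 → run G
t=23: queue=[G,H,C,D,E] q_used=1 → run G
t=24: queue=[G,H,C,D,E] q_used=2 → run G
t=25: queue=[H,C,D,E] q_used=0 → run H
t=26: queue=[H,C,D,E] q_used=1 → run H
t=27: queue=[H,C,D,E] q_used=2 → run H
t=28: queue=[H,C,D,E] q_used=3 → run H
t=29: queue=[C,D,E,H] q_used=0 → run C
t=30: queue=[C,D,E,H] q_used=1 → run C
t=31: queue=[D,E,H] q_used=0 → run D
t=32: queue=[E,H] q_used=0 → run E
t=33: queue=[E,H] q_used=1 → run E
t=34: queue=[E,H] q_used=2 → run E
t=35: queue=[H] q_used=0 → run H
t=36: queue=[H] q_used=1 → run H
t=37: queue=[H] q_used=2 → run H
t=38: (idle)
t=39: (idle)
t=40: (idle)
t=41: (idle)
t=42: (idle)
t=43: (idle)

running at tick 25 = H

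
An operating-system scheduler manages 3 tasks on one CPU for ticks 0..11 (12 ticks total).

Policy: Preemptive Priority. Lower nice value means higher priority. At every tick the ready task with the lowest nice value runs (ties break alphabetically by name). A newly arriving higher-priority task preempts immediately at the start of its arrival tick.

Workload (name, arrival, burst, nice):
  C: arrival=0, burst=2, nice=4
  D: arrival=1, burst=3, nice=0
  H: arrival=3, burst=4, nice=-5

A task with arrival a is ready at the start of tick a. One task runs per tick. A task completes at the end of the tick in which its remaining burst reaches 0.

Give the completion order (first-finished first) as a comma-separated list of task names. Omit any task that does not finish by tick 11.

t=0: ready={C} → run C
t=1: ready={C,D} → run D
t=2: ready={C,D} → run D
t=3: ready={C,D,H} → run H
t=4: ready={C,D,H} → run H
t=5: ready={C,D,H} → run H
t=6: ready={C,D,H} → run H
t=7: ready={C,D} → run D
t=8: ready={C} → run C
t=9: (idle)
t=10: (idle)
t=11: (idle)

completion order = H, D, C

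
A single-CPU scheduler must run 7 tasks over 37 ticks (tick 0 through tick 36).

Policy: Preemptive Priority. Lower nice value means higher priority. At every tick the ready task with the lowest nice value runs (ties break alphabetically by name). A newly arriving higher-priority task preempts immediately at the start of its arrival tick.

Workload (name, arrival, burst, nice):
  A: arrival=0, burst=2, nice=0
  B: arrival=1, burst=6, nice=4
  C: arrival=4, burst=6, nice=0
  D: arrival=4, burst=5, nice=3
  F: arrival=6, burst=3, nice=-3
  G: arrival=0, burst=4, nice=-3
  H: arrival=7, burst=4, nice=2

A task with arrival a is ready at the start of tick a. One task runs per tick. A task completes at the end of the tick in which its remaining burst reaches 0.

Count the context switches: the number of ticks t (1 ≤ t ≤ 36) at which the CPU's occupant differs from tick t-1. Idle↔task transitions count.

t=0: ready={A,G} → run G
t=1: ready={A,B,G} → run G
t=2: ready={A,B,G} → run G
t=3: ready={A,B,G} → run G
t=4: ready={A,B,C,D} → run A
t=5: ready={A,B,C,D} → run A
t=6: ready={B,C,D,F} → run F
t=7: ready={B,C,D,F,H} → run F
t=8: ready={B,C,D,F,H} → run F
t=9: ready={B,C,D,H} → run C
t=10: ready={B,C,D,H} → run C
t=11: ready={B,C,D,H} → run C
t=12: ready={B,C,D,H} → run C
t=13: ready={B,C,D,H} → run C
t=14: ready={B,C,D,H} → run C
t=15: ready={B,D,H} → run H
t=16: ready={B,D,H} → run H
t=17: ready={B,D,H} → run H
t=18: ready={B,D,H} → run H
t=19: ready={B,D} → run D
t=20: ready={B,D} → run D
t=21: ready={B,D} → run D
t=22: ready={B,D} → run D
t=23: ready={B,D} → run D
t=24: ready={B} → run B
t=25: ready={B} → run B
t=26: ready={B} → run B
t=27: ready={B} → run B
t=28: ready={B} → run B
t=29: ready={B} → run B
t=30: (idle)
t=31: (idle)
t=32: (idle)
t=33: (idle)
t=34: (idle)
t=35: (idle)
t=36: (idle)

context switches = 7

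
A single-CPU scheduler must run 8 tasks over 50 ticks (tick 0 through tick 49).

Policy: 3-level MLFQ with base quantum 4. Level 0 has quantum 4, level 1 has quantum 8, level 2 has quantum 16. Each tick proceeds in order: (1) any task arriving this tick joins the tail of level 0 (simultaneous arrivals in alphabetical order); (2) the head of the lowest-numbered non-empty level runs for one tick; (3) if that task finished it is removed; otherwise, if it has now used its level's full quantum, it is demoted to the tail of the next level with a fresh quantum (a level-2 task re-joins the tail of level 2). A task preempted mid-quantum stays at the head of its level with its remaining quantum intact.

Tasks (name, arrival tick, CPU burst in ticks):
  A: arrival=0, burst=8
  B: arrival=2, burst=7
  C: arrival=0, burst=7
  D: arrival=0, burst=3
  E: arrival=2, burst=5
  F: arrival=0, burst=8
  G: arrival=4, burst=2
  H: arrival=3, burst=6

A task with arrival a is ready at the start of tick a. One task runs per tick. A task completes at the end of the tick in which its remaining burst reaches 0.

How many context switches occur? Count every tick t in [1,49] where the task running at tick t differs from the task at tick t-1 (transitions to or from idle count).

context switches = 14

t=0: L0/L1/L2 = ACDF/-/- → run A
t=1: L0/L1/L2 = ACDF/-/- → run A
t=2: L0/L1/L2 = ACDFBE/-/- → run A
t=3: L0/L1/L2 = ACDFBEH/-/- → run A
t=4: L0/L1/L2 = CDFBEHG/A/- → run C
t=5: L0/L1/L2 = CDFBEHG/A/- → run C
t=6: L0/L1/L2 = CDFBEHG/A/- → run C
t=7: L0/L1/L2 = CDFBEHG/A/- → run C
t=8: L0/L1/L2 = DFBEHG/AC/- → run D
t=9: L0/L1/L2 = DFBEHG/AC/- → run D
t=10: L0/L1/L2 = DFBEHG/AC/- → run D
t=11: L0/L1/L2 = FBEHG/AC/- → run F
t=12: L0/L1/L2 = FBEHG/AC/- → run F
t=13: L0/L1/L2 = FBEHG/AC/- → run F
t=14: L0/L1/L2 = FBEHG/AC/- → run F
t=15: L0/L1/L2 = BEHG/ACF/- → run B
t=16: L0/L1/L2 = BEHG/ACF/- → run B
t=17: L0/L1/L2 = BEHG/ACF/- → run B
t=18: L0/L1/L2 = BEHG/ACF/- → run B
t=19: L0/L1/L2 = EHG/ACFB/- → run E
t=20: L0/L1/L2 = EHG/ACFB/- → run E
t=21: L0/L1/L2 = EHG/ACFB/- → run E
t=22: L0/L1/L2 = EHG/ACFB/- → run E
t=23: L0/L1/L2 = HG/ACFBE/- → run H
t=24: L0/L1/L2 = HG/ACFBE/- → run H
t=25: L0/L1/L2 = HG/ACFBE/- → run H
t=26: L0/L1/L2 = HG/ACFBE/- → run H
t=27: L0/L1/L2 = G/ACFBEH/- → run G
t=28: L0/L1/L2 = G/ACFBEH/- → run G
t=29: L0/L1/L2 = -/ACFBEH/- → run A
t=30: L0/L1/L2 = -/ACFBEH/- → run A
t=31: L0/L1/L2 = -/ACFBEH/- → run A
t=32: L0/L1/L2 = -/ACFBEH/- → run A
t=33: L0/L1/L2 = -/CFBEH/- → run C
t=34: L0/L1/L2 = -/CFBEH/- → run C
t=35: L0/L1/L2 = -/CFBEH/- → run C
t=36: L0/L1/L2 = -/FBEH/- → run F
t=37: L0/L1/L2 = -/FBEH/- → run F
t=38: L0/L1/L2 = -/FBEH/- → run F
t=39: L0/L1/L2 = -/FBEH/- → run F
t=40: L0/L1/L2 = -/BEH/- → run B
t=41: L0/L1/L2 = -/BEH/- → run B
t=42: L0/L1/L2 = -/BEH/- → run B
t=43: L0/L1/L2 = -/EH/- → run E
t=44: L0/L1/L2 = -/H/- → run H
t=45: L0/L1/L2 = -/H/- → run H
t=46: (idle)
t=47: (idle)
t=48: (idle)
t=49: (idle)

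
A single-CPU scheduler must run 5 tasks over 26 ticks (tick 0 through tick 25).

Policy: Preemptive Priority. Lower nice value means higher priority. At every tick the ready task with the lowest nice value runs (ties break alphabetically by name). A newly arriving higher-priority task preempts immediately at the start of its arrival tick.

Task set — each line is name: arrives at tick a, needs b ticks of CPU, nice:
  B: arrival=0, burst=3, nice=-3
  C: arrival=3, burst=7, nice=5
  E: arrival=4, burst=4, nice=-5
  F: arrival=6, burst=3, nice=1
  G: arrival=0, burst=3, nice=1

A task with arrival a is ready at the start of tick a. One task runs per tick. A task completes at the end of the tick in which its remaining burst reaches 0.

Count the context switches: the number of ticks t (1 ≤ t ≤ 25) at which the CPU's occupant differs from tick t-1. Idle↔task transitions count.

t=0: ready={B,G} → run B
t=1: ready={B,G} → run B
t=2: ready={B,G} → run B
t=3: ready={C,G} → run G
t=4: ready={C,E,G} → run E
t=5: ready={C,E,G} → run E
t=6: ready={C,E,F,G} → run E
t=7: ready={C,E,F,G} → run E
t=8: ready={C,F,G} → run F
t=9: ready={C,F,G} → run F
t=10: ready={C,F,G} → run F
t=11: ready={C,G} → run G
t=12: ready={C,G} → run G
t=13: ready={C} → run C
t=14: ready={C} → run C
t=15: ready={C} → run C
t=16: ready={C} → run C
t=17: ready={C} → run C
t=18: ready={C} → run C
t=19: ready={C} → run C
t=20: (idle)
t=21: (idle)
t=22: (idle)
t=23: (idle)
t=24: (idle)
t=25: (idle)

context switches = 6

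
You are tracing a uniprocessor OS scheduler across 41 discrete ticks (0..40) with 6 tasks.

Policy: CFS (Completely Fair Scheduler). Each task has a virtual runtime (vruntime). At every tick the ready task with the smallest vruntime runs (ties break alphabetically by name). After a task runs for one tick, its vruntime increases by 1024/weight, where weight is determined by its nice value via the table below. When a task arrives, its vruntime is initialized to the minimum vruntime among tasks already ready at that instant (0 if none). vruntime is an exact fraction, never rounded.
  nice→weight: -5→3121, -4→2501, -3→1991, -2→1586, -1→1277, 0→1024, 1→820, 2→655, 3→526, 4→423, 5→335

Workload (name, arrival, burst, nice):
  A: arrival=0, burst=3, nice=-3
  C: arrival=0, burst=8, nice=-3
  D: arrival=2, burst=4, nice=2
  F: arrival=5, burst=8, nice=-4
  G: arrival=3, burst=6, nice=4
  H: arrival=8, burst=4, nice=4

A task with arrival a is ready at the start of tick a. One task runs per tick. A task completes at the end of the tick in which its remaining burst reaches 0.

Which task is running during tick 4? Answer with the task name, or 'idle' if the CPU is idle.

running at tick 4 = D

t=0: vr[A=0 C=0] → run A
t=1: vr[A=1024/1991 C=0] → run C
t=2: vr[A=1024/1991 C=1024/1991 D=1024/1991] → run A
t=3: vr[A=2048/1991 C=1024/1991 D=1024/1991 G=1024/1991] → run C
t=4: vr[A=2048/1991 C=2048/1991 D=1024/1991 G=1024/1991] → run D
t=5: vr[A=2048/1991 C=2048/1991 D=2709504/1304105 F=1024/1991 G=1024/1991] → run F
t=6: vr[A=2048/1991 C=2048/1991 D=2709504/1304105 F=4599808/4979491 G=1024/1991] → run G
t=7: vr[A=2048/1991 C=2048/1991 D=2709504/1304105 F=4599808/4979491 G=2471936/842193] → run F
t=8: vr[A=2048/1991 C=2048/1991 D=2709504/1304105 F=6638592/4979491 G=2471936/842193 H=2048/1991] → run A
t=9: vr[C=2048/1991 D=2709504/1304105 F=6638592/4979491 G=2471936/842193 H=2048/1991] → run C
t=10: vr[C=3072/1991 D=2709504/1304105 F=6638592/4979491 G=2471936/842193 H=2048/1991] → run H
t=11: vr[C=3072/1991 D=2709504/1304105 F=6638592/4979491 G=2471936/842193 H=2905088/842193] → run F
t=12: vr[C=3072/1991 D=2709504/1304105 F=8677376/4979491 G=2471936/842193 H=2905088/842193] → run C
t=13: vr[C=4096/1991 D=2709504/1304105 F=8677376/4979491 G=2471936/842193 H=2905088/842193] → run F
t=14: vr[C=4096/1991 D=2709504/1304105 F=10716160/4979491 G=2471936/842193 H=2905088/842193] → run C
t=15: vr[C=5120/1991 D=2709504/1304105 F=10716160/4979491 G=2471936/842193 H=2905088/842193] → run D
t=16: vr[C=5120/1991 D=4748288/1304105 F=10716160/4979491 G=2471936/842193 H=2905088/842193] → run F
t=17: vr[C=5120/1991 D=4748288/1304105 F=12754944/4979491 G=2471936/842193 H=2905088/842193] → run F
t=18: vr[C=5120/1991 D=4748288/1304105 F=14793728/4979491 G=2471936/842193 H=2905088/842193] → run C
t=19: vr[C=6144/1991 D=4748288/1304105 F=14793728/4979491 G=2471936/842193 H=2905088/842193] → run G
t=20: vr[C=6144/1991 D=4748288/1304105 F=14793728/4979491 G=4510720/842193 H=2905088/842193] → run F
t=21: vr[C=6144/1991 D=4748288/1304105 F=16832512/4979491 G=4510720/842193 H=2905088/842193] → run C
t=22: vr[C=7168/1991 D=4748288/1304105 F=16832512/4979491 G=4510720/842193 H=2905088/842193] → run F
t=23: vr[C=7168/1991 D=4748288/1304105 G=4510720/842193 H=2905088/842193] → run H
t=24: vr[C=7168/1991 D=4748288/1304105 G=4510720/842193 H=4943872/842193] → run C
t=25: vr[D=4748288/1304105 G=4510720/842193 H=4943872/842193] → run D
t=26: vr[D=6787072/1304105 G=4510720/842193 H=4943872/842193] → run D
t=27: vr[G=4510720/842193 H=4943872/842193] → run G
t=28: vr[G=2183168/280731 H=4943872/842193] → run H
t=29: vr[G=2183168/280731 H=2327552/280731] → run G
t=30: vr[G=8588288/842193 H=2327552/280731] → run H
t=31: vr[G=8588288/842193] → run G
t=32: vr[G=10627072/842193] → run G
t=33: (idle)
t=34: (idle)
t=35: (idle)
t=36: (idle)
t=37: (idle)
t=38: (idle)
t=39: (idle)
t=40: (idle)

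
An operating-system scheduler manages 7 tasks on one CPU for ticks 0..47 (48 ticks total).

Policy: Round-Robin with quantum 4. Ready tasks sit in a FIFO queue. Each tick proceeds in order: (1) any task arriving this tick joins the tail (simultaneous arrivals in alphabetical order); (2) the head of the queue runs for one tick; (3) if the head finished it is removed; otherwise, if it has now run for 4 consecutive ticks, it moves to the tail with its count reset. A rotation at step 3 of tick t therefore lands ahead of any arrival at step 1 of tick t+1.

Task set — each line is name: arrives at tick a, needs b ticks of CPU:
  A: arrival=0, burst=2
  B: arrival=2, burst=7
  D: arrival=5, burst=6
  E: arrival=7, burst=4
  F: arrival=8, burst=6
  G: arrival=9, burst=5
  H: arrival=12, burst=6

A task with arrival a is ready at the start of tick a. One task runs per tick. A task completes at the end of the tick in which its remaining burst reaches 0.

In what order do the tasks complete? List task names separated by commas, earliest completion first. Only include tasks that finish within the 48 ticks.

completion order = A, B, E, D, F, G, H

t=0: queue=[A] q_used=0 → run A
t=1: queue=[A] q_used=1 → run A
t=2: queue=[B] q_used=0 → run B
t=3: queue=[B] q_used=1 → run B
t=4: queue=[B] q_used=2 → run B
t=5: queue=[B,D] q_used=3 → run B
t=6: queue=[D,B] q_used=0 → run D
t=7: queue=[D,B,E] q_used=1 → run D
t=8: queue=[D,B,E,F] q_used=2 → run D
t=9: queue=[D,B,E,F,G] q_used=3 → run D
t=10: queue=[B,E,F,G,D] q_used=0 → run B
t=11: queue=[B,E,F,G,D] q_used=1 → run B
t=12: queue=[B,E,F,G,D,H] q_used=2 → run B
t=13: queue=[E,F,G,D,H] q_used=0 → run E
t=14: queue=[E,F,G,D,H] q_used=1 → run E
t=15: queue=[E,F,G,D,H] q_used=2 → run E
t=16: queue=[E,F,G,D,H] q_used=3 → run E
t=17: queue=[F,G,D,H] q_used=0 → run F
t=18: queue=[F,G,D,H] q_used=1 → run F
t=19: queue=[F,G,D,H] q_used=2 → run F
t=20: queue=[F,G,D,H] q_used=3 → run F
t=21: queue=[G,D,H,F] q_used=0 → run G
t=22: queue=[G,D,H,F] q_used=1 → run G
t=23: queue=[G,D,H,F] q_used=2 → run G
t=24: queue=[G,D,H,F] q_used=3 → run G
t=25: queue=[D,H,F,G] q_used=0 → run D
t=26: queue=[D,H,F,G] q_used=1 → run D
t=27: queue=[H,F,G] q_used=0 → run H
t=28: queue=[H,F,G] q_used=1 → run H
t=29: queue=[H,F,G] q_used=2 → run H
t=30: queue=[H,F,G] q_used=3 → run H
t=31: queue=[F,G,H] q_used=0 → run F
t=32: queue=[F,G,H] q_used=1 → run F
t=33: queue=[G,H] q_used=0 → run G
t=34: queue=[H] q_used=0 → run H
t=35: queue=[H] q_used=1 → run H
t=36: (idle)
t=37: (idle)
t=38: (idle)
t=39: (idle)
t=40: (idle)
t=41: (idle)
t=42: (idle)
t=43: (idle)
t=44: (idle)
t=45: (idle)
t=46: (idle)
t=47: (idle)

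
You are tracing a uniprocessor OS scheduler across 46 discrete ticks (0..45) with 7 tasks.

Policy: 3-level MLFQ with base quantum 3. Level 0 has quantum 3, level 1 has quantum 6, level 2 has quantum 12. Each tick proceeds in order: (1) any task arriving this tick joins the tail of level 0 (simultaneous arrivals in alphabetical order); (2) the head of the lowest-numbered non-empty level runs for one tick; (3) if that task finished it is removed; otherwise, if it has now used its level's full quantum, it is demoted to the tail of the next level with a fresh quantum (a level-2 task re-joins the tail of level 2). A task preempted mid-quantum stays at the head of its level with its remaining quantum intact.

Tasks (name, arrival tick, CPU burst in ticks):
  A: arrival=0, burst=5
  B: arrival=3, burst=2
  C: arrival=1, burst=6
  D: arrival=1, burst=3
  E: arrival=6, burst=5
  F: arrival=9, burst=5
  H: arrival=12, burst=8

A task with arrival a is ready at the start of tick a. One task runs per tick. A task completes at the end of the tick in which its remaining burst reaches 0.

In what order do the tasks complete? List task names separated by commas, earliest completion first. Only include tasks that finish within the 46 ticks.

t=0: L0/L1/L2 = A/-/- → run A
t=1: L0/L1/L2 = ACD/-/- → run A
t=2: L0/L1/L2 = ACD/-/- → run A
t=3: L0/L1/L2 = CDB/A/- → run C
t=4: L0/L1/L2 = CDB/A/- → run C
t=5: L0/L1/L2 = CDB/A/- → run C
t=6: L0/L1/L2 = DBE/AC/- → run D
t=7: L0/L1/L2 = DBE/AC/- → run D
t=8: L0/L1/L2 = DBE/AC/- → run D
t=9: L0/L1/L2 = BEF/AC/- → run B
t=10: L0/L1/L2 = BEF/AC/- → run B
t=11: L0/L1/L2 = EF/AC/- → run E
t=12: L0/L1/L2 = EFH/AC/- → run E
t=13: L0/L1/L2 = EFH/AC/- → run E
t=14: L0/L1/L2 = FH/ACE/- → run F
t=15: L0/L1/L2 = FH/ACE/- → run F
t=16: L0/L1/L2 = FH/ACE/- → run F
t=17: L0/L1/L2 = H/ACEF/- → run H
t=18: L0/L1/L2 = H/ACEF/- → run H
t=19: L0/L1/L2 = H/ACEF/- → run H
t=20: L0/L1/L2 = -/ACEFH/- → run A
t=21: L0/L1/L2 = -/ACEFH/- → run A
t=22: L0/L1/L2 = -/CEFH/- → run C
t=23: L0/L1/L2 = -/CEFH/- → run C
t=24: L0/L1/L2 = -/CEFH/- → run C
t=25: L0/L1/L2 = -/EFH/- → run E
t=26: L0/L1/L2 = -/EFH/- → run E
t=27: L0/L1/L2 = -/FH/- → run F
t=28: L0/L1/L2 = -/FH/- → run F
t=29: L0/L1/L2 = -/H/- → run H
t=30: L0/L1/L2 = -/H/- → run H
t=31: L0/L1/L2 = -/H/- → run H
t=32: L0/L1/L2 = -/H/- → run H
t=33: L0/L1/L2 = -/H/- → run H
t=34: (idle)
t=35: (idle)
t=36: (idle)
t=37: (idle)
t=38: (idle)
t=39: (idle)
t=40: (idle)
t=41: (idle)
t=42: (idle)
t=43: (idle)
t=44: (idle)
t=45: (idle)

completion order = D, B, A, C, E, F, H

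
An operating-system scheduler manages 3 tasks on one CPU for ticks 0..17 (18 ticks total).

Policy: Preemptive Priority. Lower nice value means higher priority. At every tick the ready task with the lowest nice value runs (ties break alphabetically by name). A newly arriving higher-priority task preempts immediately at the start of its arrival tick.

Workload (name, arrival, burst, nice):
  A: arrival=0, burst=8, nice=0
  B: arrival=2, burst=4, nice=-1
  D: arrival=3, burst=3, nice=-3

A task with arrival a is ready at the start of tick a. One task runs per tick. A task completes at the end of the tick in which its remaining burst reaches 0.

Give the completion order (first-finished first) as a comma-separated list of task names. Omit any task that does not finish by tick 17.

t=0: ready={A} → run A
t=1: ready={A} → run A
t=2: ready={A,B} → run B
t=3: ready={A,B,D} → run D
t=4: ready={A,B,D} → run D
t=5: ready={A,B,D} → run D
t=6: ready={A,B} → run B
t=7: ready={A,B} → run B
t=8: ready={A,B} → run B
t=9: ready={A} → run A
t=10: ready={A} → run A
t=11: ready={A} → run A
t=12: ready={A} → run A
t=13: ready={A} → run A
t=14: ready={A} → run A
t=15: (idle)
t=16: (idle)
t=17: (idle)

completion order = D, B, A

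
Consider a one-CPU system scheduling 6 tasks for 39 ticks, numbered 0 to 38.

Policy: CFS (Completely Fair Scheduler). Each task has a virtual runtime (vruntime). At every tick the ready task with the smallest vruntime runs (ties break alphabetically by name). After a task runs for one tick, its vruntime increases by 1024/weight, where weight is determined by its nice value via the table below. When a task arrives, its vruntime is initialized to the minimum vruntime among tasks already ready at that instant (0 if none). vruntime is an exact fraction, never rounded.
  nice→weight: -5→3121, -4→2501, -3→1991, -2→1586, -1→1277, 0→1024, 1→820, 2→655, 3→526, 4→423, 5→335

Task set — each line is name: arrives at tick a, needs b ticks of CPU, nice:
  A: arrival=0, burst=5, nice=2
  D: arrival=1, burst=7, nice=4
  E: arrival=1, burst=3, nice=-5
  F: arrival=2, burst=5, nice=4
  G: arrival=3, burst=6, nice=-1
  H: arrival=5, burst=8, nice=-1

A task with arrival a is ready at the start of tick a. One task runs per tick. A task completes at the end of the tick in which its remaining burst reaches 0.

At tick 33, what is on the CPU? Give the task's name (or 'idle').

t=0: vr[A=0] → run A
t=1: vr[A=1024/655 D=1024/655 E=1024/655] → run A
t=2: vr[A=2048/655 D=1024/655 E=1024/655 F=1024/655] → run D
t=3: vr[A=2048/655 D=1103872/277065 E=1024/655 F=1024/655 G=1024/655] → run E
t=4: vr[A=2048/655 D=1103872/277065 E=3866624/2044255 F=1024/655 G=1024/655] → run F
t=5: vr[A=2048/655 D=1103872/277065 E=3866624/2044255 F=1103872/277065 G=1024/655 H=1024/655] → run G
t=6: vr[A=2048/655 D=1103872/277065 E=3866624/2044255 F=1103872/277065 G=1978368/836435 H=1024/655] → run H
t=7: vr[A=2048/655 D=1103872/277065 E=3866624/2044255 F=1103872/277065 G=1978368/836435 H=1978368/836435] → run E
t=8: vr[A=2048/655 D=1103872/277065 E=4537344/2044255 F=1103872/277065 G=1978368/836435 H=1978368/836435] → run E
t=9: vr[A=2048/655 D=1103872/277065 F=1103872/277065 G=1978368/836435 H=1978368/836435] → run G
t=10: vr[A=2048/655 D=1103872/277065 F=1103872/277065 G=2649088/836435 H=1978368/836435] → run H
t=11: vr[A=2048/655 D=1103872/277065 F=1103872/277065 G=2649088/836435 H=2649088/836435] → run A
t=12: vr[A=3072/655 D=1103872/277065 F=1103872/277065 G=2649088/836435 H=2649088/836435] → run G
t=13: vr[A=3072/655 D=1103872/277065 F=1103872/277065 G=3319808/836435 H=2649088/836435] → run H
t=14: vr[A=3072/655 D=1103872/277065 F=1103872/277065 G=3319808/836435 H=3319808/836435] → run G
t=15: vr[A=3072/655 D=1103872/277065 F=1103872/277065 G=3990528/836435 H=3319808/836435] → run H
t=16: vr[A=3072/655 D=1103872/277065 F=1103872/277065 G=3990528/836435 H=3990528/836435] → run D
t=17: vr[A=3072/655 D=1774592/277065 F=1103872/277065 G=3990528/836435 H=3990528/836435] → run F
t=18: vr[A=3072/655 D=1774592/277065 F=1774592/277065 G=3990528/836435 H=3990528/836435] → run A
t=19: vr[A=4096/655 D=1774592/277065 F=1774592/277065 G=3990528/836435 H=3990528/836435] → run G
t=20: vr[A=4096/655 D=1774592/277065 F=1774592/277065 G=4661248/836435 H=3990528/836435] → run H
t=21: vr[A=4096/655 D=1774592/277065 F=1774592/277065 G=4661248/836435 H=4661248/836435] → run G
t=22: vr[A=4096/655 D=1774592/277065 F=1774592/277065 H=4661248/836435] → run H
t=23: vr[A=4096/655 D=1774592/277065 F=1774592/277065 H=5331968/836435] → run A
t=24: vr[D=1774592/277065 F=1774592/277065 H=5331968/836435] → run H
t=25: vr[D=1774592/277065 F=1774592/277065 H=6002688/836435] → run D
t=26: vr[D=815104/92355 F=1774592/277065 H=6002688/836435] → run F
t=27: vr[D=815104/92355 F=815104/92355 H=6002688/836435] → run H
t=28: vr[D=815104/92355 F=815104/92355] → run D
t=29: vr[D=3116032/277065 F=815104/92355] → run F
t=30: vr[D=3116032/277065 F=3116032/277065] → run D
t=31: vr[D=3786752/277065 F=3116032/277065] → run F
t=32: vr[D=3786752/277065] → run D
t=33: vr[D=1485824/92355] → run D
t=34: (idle)
t=35: (idle)
t=36: (idle)
t=37: (idle)
t=38: (idle)

running at tick 33 = D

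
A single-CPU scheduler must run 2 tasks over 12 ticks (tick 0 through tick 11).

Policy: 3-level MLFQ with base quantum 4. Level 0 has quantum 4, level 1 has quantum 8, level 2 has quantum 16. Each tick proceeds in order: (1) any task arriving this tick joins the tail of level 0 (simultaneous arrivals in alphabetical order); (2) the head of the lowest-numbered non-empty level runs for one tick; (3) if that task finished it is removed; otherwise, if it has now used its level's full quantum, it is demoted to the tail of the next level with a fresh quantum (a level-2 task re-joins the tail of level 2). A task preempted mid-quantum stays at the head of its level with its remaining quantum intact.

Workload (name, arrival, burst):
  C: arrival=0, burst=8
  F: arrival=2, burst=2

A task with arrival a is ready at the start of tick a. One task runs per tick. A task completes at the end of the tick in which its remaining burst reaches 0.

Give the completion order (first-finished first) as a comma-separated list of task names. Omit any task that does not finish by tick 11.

t=0: L0/L1/L2 = C/-/- → run C
t=1: L0/L1/L2 = C/-/- → run C
t=2: L0/L1/L2 = CF/-/- → run C
t=3: L0/L1/L2 = CF/-/- → run C
t=4: L0/L1/L2 = F/C/- → run F
t=5: L0/L1/L2 = F/C/- → run F
t=6: L0/L1/L2 = -/C/- → run C
t=7: L0/L1/L2 = -/C/- → run C
t=8: L0/L1/L2 = -/C/- → run C
t=9: L0/L1/L2 = -/C/- → run C
t=10: (idle)
t=11: (idle)

completion order = F, C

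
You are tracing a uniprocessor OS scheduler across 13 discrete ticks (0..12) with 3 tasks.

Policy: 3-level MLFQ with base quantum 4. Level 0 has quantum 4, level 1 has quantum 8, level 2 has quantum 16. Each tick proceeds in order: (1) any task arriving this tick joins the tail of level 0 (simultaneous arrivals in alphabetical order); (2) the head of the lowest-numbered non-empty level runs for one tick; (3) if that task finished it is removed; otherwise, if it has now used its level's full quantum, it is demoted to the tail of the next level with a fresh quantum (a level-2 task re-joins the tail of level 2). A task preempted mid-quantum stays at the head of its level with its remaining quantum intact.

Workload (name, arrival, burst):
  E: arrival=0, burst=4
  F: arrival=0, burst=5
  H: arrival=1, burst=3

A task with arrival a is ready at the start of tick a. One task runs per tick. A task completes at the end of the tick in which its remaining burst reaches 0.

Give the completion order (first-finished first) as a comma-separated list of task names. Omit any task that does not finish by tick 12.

t=0: L0/L1/L2 = EF/-/- → run E
t=1: L0/L1/L2 = EFH/-/- → run E
t=2: L0/L1/L2 = EFH/-/- → run E
t=3: L0/L1/L2 = EFH/-/- → run E
t=4: L0/L1/L2 = FH/-/- → run F
t=5: L0/L1/L2 = FH/-/- → run F
t=6: L0/L1/L2 = FH/-/- → run F
t=7: L0/L1/L2 = FH/-/- → run F
t=8: L0/L1/L2 = H/F/- → run H
t=9: L0/L1/L2 = H/F/- → run H
t=10: L0/L1/L2 = H/F/- → run H
t=11: L0/L1/L2 = -/F/- → run F
t=12: (idle)

completion order = E, H, F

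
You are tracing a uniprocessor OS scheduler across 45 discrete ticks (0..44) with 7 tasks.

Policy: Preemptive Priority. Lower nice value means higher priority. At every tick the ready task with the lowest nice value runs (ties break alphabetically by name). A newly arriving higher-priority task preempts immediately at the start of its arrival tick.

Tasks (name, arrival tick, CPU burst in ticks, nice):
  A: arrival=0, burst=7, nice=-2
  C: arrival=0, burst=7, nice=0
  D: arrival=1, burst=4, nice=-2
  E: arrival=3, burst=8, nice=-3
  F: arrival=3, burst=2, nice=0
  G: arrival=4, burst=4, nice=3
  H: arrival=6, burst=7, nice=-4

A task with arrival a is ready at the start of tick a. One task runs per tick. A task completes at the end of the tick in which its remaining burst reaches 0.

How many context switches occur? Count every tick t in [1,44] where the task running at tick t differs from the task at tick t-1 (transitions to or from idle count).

t=0: ready={A,C} → run A
t=1: ready={A,C,D} → run A
t=2: ready={A,C,D} → run A
t=3: ready={A,C,D,E,F} → run E
t=4: ready={A,C,D,E,F,G} → run E
t=5: ready={A,C,D,E,F,G} → run E
t=6: ready={A,C,D,E,F,G,H} → run H
t=7: ready={A,C,D,E,F,G,H} → run H
t=8: ready={A,C,D,E,F,G,H} → run H
t=9: ready={A,C,D,E,F,G,H} → run H
t=10: ready={A,C,D,E,F,G,H} → run H
t=11: ready={A,C,D,E,F,G,H} → run H
t=12: ready={A,C,D,E,F,G,H} → run H
t=13: ready={A,C,D,E,F,G} → run E
t=14: ready={A,C,D,E,F,G} → run E
t=15: ready={A,C,D,E,F,G} → run E
t=16: ready={A,C,D,E,F,G} → run E
t=17: ready={A,C,D,E,F,G} → run E
t=18: ready={A,C,D,F,G} → run A
t=19: ready={A,C,D,F,G} → run A
t=20: ready={A,C,D,F,G} → run A
t=21: ready={A,C,D,F,G} → run A
t=22: ready={C,D,F,G} → run D
t=23: ready={C,D,F,G} → run D
t=24: ready={C,D,F,G} → run D
t=25: ready={C,D,F,G} → run D
t=26: ready={C,F,G} → run C
t=27: ready={C,F,G} → run C
t=28: ready={C,F,G} → run C
t=29: ready={C,F,G} → run C
t=30: ready={C,F,G} → run C
t=31: ready={C,F,G} → run C
t=32: ready={C,F,G} → run C
t=33: ready={F,G} → run F
t=34: ready={F,G} → run F
t=35: ready={G} → run G
t=36: ready={G} → run G
t=37: ready={G} → run G
t=38: ready={G} → run G
t=39: (idle)
t=40: (idle)
t=41: (idle)
t=42: (idle)
t=43: (idle)
t=44: (idle)

context switches = 9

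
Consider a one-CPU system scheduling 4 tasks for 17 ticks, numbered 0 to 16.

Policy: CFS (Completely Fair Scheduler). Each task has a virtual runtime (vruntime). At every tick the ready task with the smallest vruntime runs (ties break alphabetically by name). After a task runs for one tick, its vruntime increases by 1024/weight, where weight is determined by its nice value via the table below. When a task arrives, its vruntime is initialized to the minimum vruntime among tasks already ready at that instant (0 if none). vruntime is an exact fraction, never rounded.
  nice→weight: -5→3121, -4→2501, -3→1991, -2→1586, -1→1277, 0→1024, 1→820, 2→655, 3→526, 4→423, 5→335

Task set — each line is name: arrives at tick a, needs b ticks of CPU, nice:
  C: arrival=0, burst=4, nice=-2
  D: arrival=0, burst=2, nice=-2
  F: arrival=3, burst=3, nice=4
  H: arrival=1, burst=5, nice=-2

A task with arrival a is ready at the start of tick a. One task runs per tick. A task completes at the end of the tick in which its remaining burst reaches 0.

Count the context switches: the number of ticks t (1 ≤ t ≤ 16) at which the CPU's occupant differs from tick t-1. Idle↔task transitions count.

t=0: vr[C=0 D=0] → run C
t=1: vr[C=512/793 D=0 H=0] → run D
t=2: vr[C=512/793 D=512/793 H=0] → run H
t=3: vr[C=512/793 D=512/793 F=512/793 H=512/793] → run C
t=4: vr[C=1024/793 D=512/793 F=512/793 H=512/793] → run D
t=5: vr[C=1024/793 F=512/793 H=512/793] → run F
t=6: vr[C=1024/793 F=1028608/335439 H=512/793] → run H
t=7: vr[C=1024/793 F=1028608/335439 H=1024/793] → run C
t=8: vr[C=1536/793 F=1028608/335439 H=1024/793] → run H
t=9: vr[C=1536/793 F=1028608/335439 H=1536/793] → run C
t=10: vr[F=1028608/335439 H=1536/793] → run H
t=11: vr[F=1028608/335439 H=2048/793] → run H
t=12: vr[F=1028608/335439] → run F
t=13: vr[F=1840640/335439] → run F
t=14: (idle)
t=15: (idle)
t=16: (idle)

context switches = 12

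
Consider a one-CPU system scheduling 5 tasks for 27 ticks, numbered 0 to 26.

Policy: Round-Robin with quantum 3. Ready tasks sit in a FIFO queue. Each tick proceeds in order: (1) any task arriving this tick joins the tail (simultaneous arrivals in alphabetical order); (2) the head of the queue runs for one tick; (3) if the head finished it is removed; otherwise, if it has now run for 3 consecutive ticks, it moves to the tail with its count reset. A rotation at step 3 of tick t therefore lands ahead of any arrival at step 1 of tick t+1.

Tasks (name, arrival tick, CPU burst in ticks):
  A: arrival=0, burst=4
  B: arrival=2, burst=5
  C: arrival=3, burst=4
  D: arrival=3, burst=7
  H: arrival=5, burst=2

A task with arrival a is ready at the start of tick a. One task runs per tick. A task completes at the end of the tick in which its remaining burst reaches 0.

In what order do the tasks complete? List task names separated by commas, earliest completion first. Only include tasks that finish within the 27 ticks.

t=0: queue=[A] q_used=0 → run A
t=1: queue=[A] q_used=1 → run A
t=2: queue=[A,B] q_used=2 → run A
t=3: queue=[B,A,C,D] q_used=0 → run B
t=4: queue=[B,A,C,D] q_used=1 → run B
t=5: queue=[B,A,C,D,H] q_used=2 → run B
t=6: queue=[A,C,D,H,B] q_used=0 → run A
t=7: queue=[C,D,H,B] q_used=0 → run C
t=8: queue=[C,D,H,B] q_used=1 → run C
t=9: queue=[C,D,H,B] q_used=2 → run C
t=10: queue=[D,H,B,C] q_used=0 → run D
t=11: queue=[D,H,B,C] q_used=1 → run D
t=12: queue=[D,H,B,C] q_used=2 → run D
t=13: queue=[H,B,C,D] q_used=0 → run H
t=14: queue=[H,B,C,D] q_used=1 → run H
t=15: queue=[B,C,D] q_used=0 → run B
t=16: queue=[B,C,D] q_used=1 → run B
t=17: queue=[C,D] q_used=0 → run C
t=18: queue=[D] q_used=0 → run D
t=19: queue=[D] q_used=1 → run D
t=20: queue=[D] q_used=2 → run D
t=21: queue=[D] q_used=0 → run D
t=22: (idle)
t=23: (idle)
t=24: (idle)
t=25: (idle)
t=26: (idle)

completion order = A, H, B, C, D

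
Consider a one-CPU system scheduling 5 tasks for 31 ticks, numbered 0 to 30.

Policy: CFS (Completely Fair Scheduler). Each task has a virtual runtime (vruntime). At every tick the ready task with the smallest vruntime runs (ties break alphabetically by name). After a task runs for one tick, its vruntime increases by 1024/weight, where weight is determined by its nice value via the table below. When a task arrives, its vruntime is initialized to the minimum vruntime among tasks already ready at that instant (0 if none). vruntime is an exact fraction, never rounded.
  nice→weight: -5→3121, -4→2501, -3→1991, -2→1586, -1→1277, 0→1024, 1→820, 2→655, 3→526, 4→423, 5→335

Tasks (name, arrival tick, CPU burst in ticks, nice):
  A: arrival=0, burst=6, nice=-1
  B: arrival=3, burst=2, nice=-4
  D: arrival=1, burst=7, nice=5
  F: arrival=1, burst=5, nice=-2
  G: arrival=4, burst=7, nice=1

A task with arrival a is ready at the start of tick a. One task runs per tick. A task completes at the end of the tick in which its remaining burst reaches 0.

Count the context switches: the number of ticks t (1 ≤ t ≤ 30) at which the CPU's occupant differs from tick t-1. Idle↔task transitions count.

t=0: vr[A=0] → run A
t=1: vr[A=1024/1277 D=1024/1277 F=1024/1277] → run A
t=2: vr[A=2048/1277 D=1024/1277 F=1024/1277] → run D
t=3: vr[A=2048/1277 B=1024/1277 D=1650688/427795 F=1024/1277] → run B
t=4: vr[A=2048/1277 B=3868672/3193777 D=1650688/427795 F=1024/1277 G=1024/1277] → run F
t=5: vr[A=2048/1277 B=3868672/3193777 D=1650688/427795 F=1465856/1012661 G=1024/1277] → run G
t=6: vr[A=2048/1277 B=3868672/3193777 D=1650688/427795 F=1465856/1012661 G=536832/261785] → run B
t=7: vr[A=2048/1277 D=1650688/427795 F=1465856/1012661 G=536832/261785] → run F
t=8: vr[A=2048/1277 D=1650688/427795 F=2119680/1012661 G=536832/261785] → run A
t=9: vr[A=3072/1277 D=1650688/427795 F=2119680/1012661 G=536832/261785] → run G
t=10: vr[A=3072/1277 D=1650688/427795 F=2119680/1012661 G=863744/261785] → run F
t=11: vr[A=3072/1277 D=1650688/427795 F=2773504/1012661 G=863744/261785] → run A
t=12: vr[A=4096/1277 D=1650688/427795 F=2773504/1012661 G=863744/261785] → run F
t=13: vr[A=4096/1277 D=1650688/427795 F=3427328/1012661 G=863744/261785] → run A
t=14: vr[A=5120/1277 D=1650688/427795 F=3427328/1012661 G=863744/261785] → run G
t=15: vr[A=5120/1277 D=1650688/427795 F=3427328/1012661 G=1190656/261785] → run F
t=16: vr[A=5120/1277 D=1650688/427795 G=1190656/261785] → run D
t=17: vr[A=5120/1277 D=2958336/427795 G=1190656/261785] → run A
t=18: vr[D=2958336/427795 G=1190656/261785] → run G
t=19: vr[D=2958336/427795 G=1517568/261785] → run G
t=20: vr[D=2958336/427795 G=368896/52357] → run D
t=21: vr[D=4265984/427795 G=368896/52357] → run G
t=22: vr[D=4265984/427795 G=2171392/261785] → run G
t=23: vr[D=4265984/427795] → run D
t=24: vr[D=5573632/427795] → run D
t=25: vr[D=1376256/85559] → run D
t=26: vr[D=8188928/427795] → run D
t=27: (idle)
t=28: (idle)
t=29: (idle)
t=30: (idle)

context switches = 21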